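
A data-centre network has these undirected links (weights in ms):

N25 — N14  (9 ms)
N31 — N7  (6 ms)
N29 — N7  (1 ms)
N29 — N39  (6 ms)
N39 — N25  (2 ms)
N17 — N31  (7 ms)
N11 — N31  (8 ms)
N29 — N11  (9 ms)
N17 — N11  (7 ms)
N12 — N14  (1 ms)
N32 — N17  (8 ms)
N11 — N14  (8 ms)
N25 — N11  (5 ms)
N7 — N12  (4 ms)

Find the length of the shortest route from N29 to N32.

22 ms

Running Dijkstra from N29:
N29: 0
N7: 1  (via N29)
N12: 5  (via N7)
N14: 6  (via N12)
N39: 6  (via N29)
N31: 7  (via N7)
N25: 8  (via N39)
N11: 9  (via N29)
N17: 14  (via N31)
N32: 22  (via N17)
Shortest route: N29–N7–N31–N17–N32 = 22 ms.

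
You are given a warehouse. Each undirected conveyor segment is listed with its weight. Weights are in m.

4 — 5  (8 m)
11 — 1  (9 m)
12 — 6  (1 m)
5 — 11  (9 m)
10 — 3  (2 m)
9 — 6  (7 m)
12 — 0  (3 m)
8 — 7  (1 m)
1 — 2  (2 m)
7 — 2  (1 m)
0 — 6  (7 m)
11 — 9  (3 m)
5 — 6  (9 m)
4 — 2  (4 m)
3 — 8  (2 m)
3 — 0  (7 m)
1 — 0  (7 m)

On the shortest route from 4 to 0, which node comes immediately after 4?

Enumerating some paths:
4–2–1–0: 4+2+7 = 13
4–5–6–12–0: 8+9+1+3 = 21
4–2–7–8–3–0: 4+1+1+2+7 = 15
4–5–6–0: 8+9+7 = 24
Cheapest is 4–2–1–0 at 13 m.
So from 4 the first move is to 2.

2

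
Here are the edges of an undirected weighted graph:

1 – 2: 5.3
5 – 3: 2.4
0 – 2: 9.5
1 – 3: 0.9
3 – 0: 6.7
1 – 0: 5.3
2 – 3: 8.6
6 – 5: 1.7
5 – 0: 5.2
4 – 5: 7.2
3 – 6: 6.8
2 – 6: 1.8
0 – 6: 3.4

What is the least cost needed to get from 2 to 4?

Shortest distances from 2:
2: 0
6: 1.8  (via 2)
5: 3.5  (via 6)
0: 5.2  (via 6)
1: 5.3  (via 2)
3: 5.9  (via 5)
4: 10.7  (via 5)
Shortest route: 2 → 6 → 5 → 4 = 10.7.

10.7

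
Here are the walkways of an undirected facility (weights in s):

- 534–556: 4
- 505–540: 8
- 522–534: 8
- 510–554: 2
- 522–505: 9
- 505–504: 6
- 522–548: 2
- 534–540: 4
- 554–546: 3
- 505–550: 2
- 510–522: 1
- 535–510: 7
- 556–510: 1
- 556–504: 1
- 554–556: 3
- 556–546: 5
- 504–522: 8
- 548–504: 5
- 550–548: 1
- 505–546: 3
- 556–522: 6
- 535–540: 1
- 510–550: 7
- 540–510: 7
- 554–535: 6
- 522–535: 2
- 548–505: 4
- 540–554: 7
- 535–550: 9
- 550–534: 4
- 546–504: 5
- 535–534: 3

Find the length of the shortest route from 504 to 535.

Settle nodes by increasing distance from 504:
504: 0
556: 1  (via 504)
510: 2  (via 556)
522: 3  (via 510)
554: 4  (via 556)
534: 5  (via 556)
546: 5  (via 504)
548: 5  (via 504)
535: 5  (via 522)
Shortest route: 504–556–510–522–535 = 5 s.

5 s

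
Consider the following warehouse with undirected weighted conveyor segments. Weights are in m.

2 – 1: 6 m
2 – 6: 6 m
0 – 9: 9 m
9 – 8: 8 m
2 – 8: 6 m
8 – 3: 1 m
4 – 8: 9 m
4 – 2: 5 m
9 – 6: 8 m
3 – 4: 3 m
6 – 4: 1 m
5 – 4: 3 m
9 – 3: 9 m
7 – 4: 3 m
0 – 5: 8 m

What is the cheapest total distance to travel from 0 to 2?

16 m

Candidate routes:
0–5–4–6–2: 8+3+1+6 = 18
0–5–4–2: 8+3+5 = 16
The minimum is 16 m via 0–5–4–2.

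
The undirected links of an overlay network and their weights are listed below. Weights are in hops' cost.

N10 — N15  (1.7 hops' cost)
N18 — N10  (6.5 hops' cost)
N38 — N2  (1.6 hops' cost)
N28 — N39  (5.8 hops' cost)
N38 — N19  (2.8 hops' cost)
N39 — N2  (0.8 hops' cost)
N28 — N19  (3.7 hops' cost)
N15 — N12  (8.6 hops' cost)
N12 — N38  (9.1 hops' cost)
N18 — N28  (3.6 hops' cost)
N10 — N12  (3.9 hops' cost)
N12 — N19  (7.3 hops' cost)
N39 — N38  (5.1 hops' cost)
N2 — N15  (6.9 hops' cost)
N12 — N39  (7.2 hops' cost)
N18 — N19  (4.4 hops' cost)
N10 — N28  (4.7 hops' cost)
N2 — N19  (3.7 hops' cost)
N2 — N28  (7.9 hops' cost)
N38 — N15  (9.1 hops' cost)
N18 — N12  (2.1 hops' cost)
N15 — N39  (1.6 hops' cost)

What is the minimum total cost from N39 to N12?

Shortest distances from N39:
N39: 0
N2: 0.8  (via N39)
N15: 1.6  (via N39)
N38: 2.4  (via N2)
N10: 3.3  (via N15)
N19: 4.5  (via N2)
N28: 5.8  (via N39)
N12: 7.2  (via N39)
Shortest route: N39–N12 = 7.2 hops' cost.

7.2 hops' cost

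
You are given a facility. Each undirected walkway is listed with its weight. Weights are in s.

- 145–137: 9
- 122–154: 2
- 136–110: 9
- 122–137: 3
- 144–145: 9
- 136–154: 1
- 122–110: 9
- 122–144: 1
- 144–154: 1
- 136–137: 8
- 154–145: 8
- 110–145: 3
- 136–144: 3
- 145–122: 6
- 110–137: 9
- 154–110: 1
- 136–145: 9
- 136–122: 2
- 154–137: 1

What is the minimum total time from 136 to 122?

Running Dijkstra from 136:
136: 0
154: 1  (via 136)
144: 2  (via 154)
122: 2  (via 136)
Shortest route: 136–122 = 2 s.

2 s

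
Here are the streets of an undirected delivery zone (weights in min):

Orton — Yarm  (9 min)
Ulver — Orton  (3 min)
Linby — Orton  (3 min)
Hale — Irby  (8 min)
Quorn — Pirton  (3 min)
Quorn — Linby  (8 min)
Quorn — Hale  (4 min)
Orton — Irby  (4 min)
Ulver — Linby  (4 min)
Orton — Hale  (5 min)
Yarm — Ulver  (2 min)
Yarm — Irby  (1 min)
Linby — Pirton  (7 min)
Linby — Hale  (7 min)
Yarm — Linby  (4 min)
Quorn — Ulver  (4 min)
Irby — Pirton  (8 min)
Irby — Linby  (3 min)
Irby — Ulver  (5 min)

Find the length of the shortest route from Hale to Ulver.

Shortest distances from Hale:
Hale: 0
Quorn: 4  (via Hale)
Orton: 5  (via Hale)
Pirton: 7  (via Quorn)
Linby: 7  (via Hale)
Ulver: 8  (via Quorn)
Shortest route: Hale → Quorn → Ulver = 8 min.

8 min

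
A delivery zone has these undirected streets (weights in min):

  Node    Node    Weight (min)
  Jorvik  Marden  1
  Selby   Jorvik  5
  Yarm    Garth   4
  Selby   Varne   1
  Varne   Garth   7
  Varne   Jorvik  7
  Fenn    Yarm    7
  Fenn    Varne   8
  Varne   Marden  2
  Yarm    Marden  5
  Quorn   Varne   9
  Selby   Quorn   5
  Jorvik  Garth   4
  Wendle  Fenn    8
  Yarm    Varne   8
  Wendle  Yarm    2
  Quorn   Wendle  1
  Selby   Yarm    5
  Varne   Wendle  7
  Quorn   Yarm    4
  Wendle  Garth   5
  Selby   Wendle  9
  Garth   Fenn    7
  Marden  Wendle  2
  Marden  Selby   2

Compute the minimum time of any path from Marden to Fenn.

Settle nodes by increasing distance from Marden:
Marden: 0
Jorvik: 1  (via Marden)
Wendle: 2  (via Marden)
Selby: 2  (via Marden)
Varne: 2  (via Marden)
Quorn: 3  (via Wendle)
Yarm: 4  (via Wendle)
Garth: 5  (via Jorvik)
Fenn: 10  (via Wendle)
Shortest route: Marden → Wendle → Fenn = 10 min.

10 min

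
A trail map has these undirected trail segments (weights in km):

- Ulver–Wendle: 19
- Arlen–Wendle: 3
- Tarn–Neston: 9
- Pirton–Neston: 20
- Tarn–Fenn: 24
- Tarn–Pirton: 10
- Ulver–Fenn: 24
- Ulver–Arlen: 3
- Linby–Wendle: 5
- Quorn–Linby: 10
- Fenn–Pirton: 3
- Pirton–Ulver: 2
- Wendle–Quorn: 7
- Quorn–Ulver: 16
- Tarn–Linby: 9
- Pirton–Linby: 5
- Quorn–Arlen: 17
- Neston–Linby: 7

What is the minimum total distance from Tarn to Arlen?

15 km

Enumerating some paths:
Tarn–Linby–Wendle–Arlen: 9+5+3 = 17
Tarn–Pirton–Ulver–Arlen: 10+2+3 = 15
Tarn–Linby–Pirton–Ulver–Arlen: 9+5+2+3 = 19
Cheapest is Tarn–Pirton–Ulver–Arlen at 15 km.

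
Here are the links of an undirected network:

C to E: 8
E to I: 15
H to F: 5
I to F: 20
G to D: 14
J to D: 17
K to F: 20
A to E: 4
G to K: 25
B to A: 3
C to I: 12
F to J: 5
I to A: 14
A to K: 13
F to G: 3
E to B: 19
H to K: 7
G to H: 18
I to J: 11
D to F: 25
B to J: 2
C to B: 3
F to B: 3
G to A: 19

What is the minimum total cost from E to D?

26

Candidate routes:
E - C - B - J - D: 8+3+2+17 = 30
E - A - B - F - G - D: 4+3+3+3+14 = 27
E - A - B - J - D: 4+3+2+17 = 26
E - A - B - J - F - G - D: 4+3+2+5+3+14 = 31
The minimum is 26 via E - A - B - J - D.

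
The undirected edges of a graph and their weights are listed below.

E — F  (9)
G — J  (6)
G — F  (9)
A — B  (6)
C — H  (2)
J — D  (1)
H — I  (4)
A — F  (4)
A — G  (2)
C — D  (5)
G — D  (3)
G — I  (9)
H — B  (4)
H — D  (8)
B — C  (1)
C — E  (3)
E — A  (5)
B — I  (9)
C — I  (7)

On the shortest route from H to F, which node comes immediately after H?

C

Candidate routes:
H - C - E - F: 2+3+9 = 14
H - C - B - A - F: 2+1+6+4 = 13
H - C - E - A - F: 2+3+5+4 = 14
Cheapest is H - C - B - A - F at 13.
So from H the first move is to C.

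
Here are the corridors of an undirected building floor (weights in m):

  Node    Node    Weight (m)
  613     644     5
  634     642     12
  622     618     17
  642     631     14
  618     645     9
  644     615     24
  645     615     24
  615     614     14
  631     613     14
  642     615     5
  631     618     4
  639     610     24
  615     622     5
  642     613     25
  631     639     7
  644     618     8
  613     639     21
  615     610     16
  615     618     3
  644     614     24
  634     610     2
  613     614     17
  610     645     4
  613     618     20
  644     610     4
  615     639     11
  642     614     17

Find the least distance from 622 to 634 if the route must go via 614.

47 m

Best 622 to 614: 622–615–614 costing 19
Best 614 to 634: 614–613–644–610–634 costing 28
Total via 614: 19 + 28 = 47 m.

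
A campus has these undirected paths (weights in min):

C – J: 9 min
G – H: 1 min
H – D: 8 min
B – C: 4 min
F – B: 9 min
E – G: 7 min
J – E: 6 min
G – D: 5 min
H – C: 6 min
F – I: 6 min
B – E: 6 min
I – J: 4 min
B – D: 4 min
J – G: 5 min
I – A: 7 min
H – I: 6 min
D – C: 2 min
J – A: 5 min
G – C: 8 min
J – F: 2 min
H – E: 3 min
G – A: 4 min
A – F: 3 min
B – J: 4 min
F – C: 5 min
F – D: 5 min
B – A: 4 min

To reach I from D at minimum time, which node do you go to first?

Enumerating some paths:
D → F → I: 5+6 = 11
D → G → H → I: 5+1+6 = 12
D → B → J → I: 4+4+4 = 12
D → C → F → J → I: 2+5+2+4 = 13
The minimum is 11 min via D → F → I.
So from D the first move is to F.

F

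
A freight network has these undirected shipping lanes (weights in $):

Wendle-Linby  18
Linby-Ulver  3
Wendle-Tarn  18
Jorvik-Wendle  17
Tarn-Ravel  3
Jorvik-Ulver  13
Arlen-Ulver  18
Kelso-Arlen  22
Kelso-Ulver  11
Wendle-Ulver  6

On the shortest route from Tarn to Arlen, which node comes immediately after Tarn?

Enumerating some paths:
Tarn - Wendle - Ulver - Kelso - Arlen: 18+6+11+22 = 57
Tarn - Wendle - Ulver - Arlen: 18+6+18 = 42
Tarn - Wendle - Linby - Ulver - Arlen: 18+18+3+18 = 57
Cheapest is Tarn - Wendle - Ulver - Arlen at $42.
So from Tarn the first move is to Wendle.

Wendle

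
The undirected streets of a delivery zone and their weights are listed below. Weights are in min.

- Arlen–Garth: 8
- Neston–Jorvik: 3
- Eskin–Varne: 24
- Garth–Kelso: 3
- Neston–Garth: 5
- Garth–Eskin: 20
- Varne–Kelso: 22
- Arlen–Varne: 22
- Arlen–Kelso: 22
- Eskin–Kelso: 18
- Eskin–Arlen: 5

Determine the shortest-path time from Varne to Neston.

Shortest distances from Varne:
Varne: 0
Kelso: 22  (via Varne)
Arlen: 22  (via Varne)
Eskin: 24  (via Varne)
Garth: 25  (via Kelso)
Neston: 30  (via Garth)
Shortest route: Varne–Kelso–Garth–Neston = 30 min.

30 min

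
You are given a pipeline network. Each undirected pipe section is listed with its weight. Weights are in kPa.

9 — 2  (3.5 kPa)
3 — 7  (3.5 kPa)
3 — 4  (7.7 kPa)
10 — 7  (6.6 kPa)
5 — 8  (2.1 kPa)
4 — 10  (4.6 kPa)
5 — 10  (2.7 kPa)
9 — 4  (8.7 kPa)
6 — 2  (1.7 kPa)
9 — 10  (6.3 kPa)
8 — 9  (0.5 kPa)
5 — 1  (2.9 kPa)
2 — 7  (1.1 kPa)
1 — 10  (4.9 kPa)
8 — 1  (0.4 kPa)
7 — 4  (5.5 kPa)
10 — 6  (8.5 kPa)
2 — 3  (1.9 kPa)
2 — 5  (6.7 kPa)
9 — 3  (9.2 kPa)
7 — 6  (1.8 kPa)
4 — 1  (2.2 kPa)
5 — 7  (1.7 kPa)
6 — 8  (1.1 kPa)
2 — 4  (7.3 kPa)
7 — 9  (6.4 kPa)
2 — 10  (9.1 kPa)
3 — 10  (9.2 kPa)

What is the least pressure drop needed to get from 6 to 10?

Running Dijkstra from 6:
6: 0
8: 1.1  (via 6)
1: 1.5  (via 8)
9: 1.6  (via 8)
2: 1.7  (via 6)
7: 1.8  (via 6)
5: 3.2  (via 8)
3: 3.6  (via 2)
4: 3.7  (via 1)
10: 5.9  (via 5)
Shortest route: 6–8–5–10 = 5.9 kPa.

5.9 kPa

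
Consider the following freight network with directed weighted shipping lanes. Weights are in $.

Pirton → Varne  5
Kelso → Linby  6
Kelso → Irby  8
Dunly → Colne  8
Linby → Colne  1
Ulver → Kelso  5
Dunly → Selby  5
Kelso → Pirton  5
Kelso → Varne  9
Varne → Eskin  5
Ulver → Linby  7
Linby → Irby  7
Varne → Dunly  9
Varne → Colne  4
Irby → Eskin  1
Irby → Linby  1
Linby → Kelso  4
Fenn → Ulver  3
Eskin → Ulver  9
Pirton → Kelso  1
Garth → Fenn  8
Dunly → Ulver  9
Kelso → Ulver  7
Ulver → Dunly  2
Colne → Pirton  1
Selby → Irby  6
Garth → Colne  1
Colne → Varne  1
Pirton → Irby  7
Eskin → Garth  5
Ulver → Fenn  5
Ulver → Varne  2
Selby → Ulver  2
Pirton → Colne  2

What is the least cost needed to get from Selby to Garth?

Shortest distances from Selby:
Selby: 0
Ulver: 2  (via Selby)
Dunly: 4  (via Ulver)
Varne: 4  (via Ulver)
Irby: 6  (via Selby)
Kelso: 7  (via Ulver)
Eskin: 7  (via Irby)
Linby: 7  (via Irby)
Fenn: 7  (via Ulver)
Colne: 8  (via Varne)
Pirton: 9  (via Colne)
Garth: 12  (via Eskin)
Shortest route: Selby → Irby → Eskin → Garth = $12.

$12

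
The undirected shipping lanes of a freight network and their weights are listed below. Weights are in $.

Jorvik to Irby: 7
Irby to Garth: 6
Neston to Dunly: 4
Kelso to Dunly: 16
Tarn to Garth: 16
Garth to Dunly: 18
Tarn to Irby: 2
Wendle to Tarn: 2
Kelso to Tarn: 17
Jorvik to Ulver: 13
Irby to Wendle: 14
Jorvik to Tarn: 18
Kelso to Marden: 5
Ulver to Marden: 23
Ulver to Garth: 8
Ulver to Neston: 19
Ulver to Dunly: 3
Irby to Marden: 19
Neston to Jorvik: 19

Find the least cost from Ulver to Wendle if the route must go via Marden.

Best Ulver to Marden: Ulver–Marden costing 23
Shortest Marden→Wendle: Marden–Irby–Tarn–Wendle = 23
Total via Marden: 23 + 23 = $46.

$46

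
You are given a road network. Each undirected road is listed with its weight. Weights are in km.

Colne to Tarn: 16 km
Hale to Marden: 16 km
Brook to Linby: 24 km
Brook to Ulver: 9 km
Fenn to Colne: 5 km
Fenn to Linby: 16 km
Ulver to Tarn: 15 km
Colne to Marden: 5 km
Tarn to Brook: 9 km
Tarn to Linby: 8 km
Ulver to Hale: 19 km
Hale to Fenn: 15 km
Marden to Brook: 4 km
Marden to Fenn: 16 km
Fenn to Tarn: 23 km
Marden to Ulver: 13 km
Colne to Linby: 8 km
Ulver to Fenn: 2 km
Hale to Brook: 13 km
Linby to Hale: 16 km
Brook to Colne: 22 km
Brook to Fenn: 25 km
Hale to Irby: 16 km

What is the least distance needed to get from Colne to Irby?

36 km

Candidate routes:
Colne - Marden - Brook - Hale - Irby: 5+4+13+16 = 38
Colne - Fenn - Hale - Irby: 5+15+16 = 36
Colne - Marden - Hale - Irby: 5+16+16 = 37
Colne - Linby - Hale - Irby: 8+16+16 = 40
Cheapest is Colne - Fenn - Hale - Irby at 36 km.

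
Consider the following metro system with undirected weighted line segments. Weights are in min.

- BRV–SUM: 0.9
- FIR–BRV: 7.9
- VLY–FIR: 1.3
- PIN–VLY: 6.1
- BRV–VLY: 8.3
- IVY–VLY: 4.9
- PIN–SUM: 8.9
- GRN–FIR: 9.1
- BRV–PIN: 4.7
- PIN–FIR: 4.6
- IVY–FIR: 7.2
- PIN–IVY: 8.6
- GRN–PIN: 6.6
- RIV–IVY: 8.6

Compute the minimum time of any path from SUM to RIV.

22.7 min

Enumerating some paths:
SUM - BRV - VLY - IVY - RIV: 0.9+8.3+4.9+8.6 = 22.7
SUM - BRV - PIN - IVY - RIV: 0.9+4.7+8.6+8.6 = 22.8
Cheapest is SUM - BRV - VLY - IVY - RIV at 22.7 min.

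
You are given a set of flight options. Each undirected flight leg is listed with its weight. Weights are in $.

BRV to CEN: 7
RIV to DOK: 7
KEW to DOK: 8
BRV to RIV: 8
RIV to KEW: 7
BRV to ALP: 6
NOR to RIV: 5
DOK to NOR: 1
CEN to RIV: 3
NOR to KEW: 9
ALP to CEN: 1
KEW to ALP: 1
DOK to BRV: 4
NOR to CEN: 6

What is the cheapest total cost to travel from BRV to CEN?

$7

Settle nodes by increasing distance from BRV:
BRV: 0
DOK: 4  (via BRV)
NOR: 5  (via DOK)
ALP: 6  (via BRV)
CEN: 7  (via BRV)
Shortest route: BRV → CEN = $7.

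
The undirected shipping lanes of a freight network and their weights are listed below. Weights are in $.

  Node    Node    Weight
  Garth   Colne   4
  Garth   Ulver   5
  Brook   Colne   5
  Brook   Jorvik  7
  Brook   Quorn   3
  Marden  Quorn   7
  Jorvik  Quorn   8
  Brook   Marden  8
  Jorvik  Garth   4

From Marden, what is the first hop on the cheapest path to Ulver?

Brook

Candidate routes:
Marden → Quorn → Jorvik → Garth → Ulver: 7+8+4+5 = 24
Marden → Brook → Jorvik → Garth → Ulver: 8+7+4+5 = 24
Marden → Quorn → Brook → Colne → Garth → Ulver: 7+3+5+4+5 = 24
Marden → Brook → Colne → Garth → Ulver: 8+5+4+5 = 22
The minimum is $22 via Marden → Brook → Colne → Garth → Ulver.
So from Marden the first move is to Brook.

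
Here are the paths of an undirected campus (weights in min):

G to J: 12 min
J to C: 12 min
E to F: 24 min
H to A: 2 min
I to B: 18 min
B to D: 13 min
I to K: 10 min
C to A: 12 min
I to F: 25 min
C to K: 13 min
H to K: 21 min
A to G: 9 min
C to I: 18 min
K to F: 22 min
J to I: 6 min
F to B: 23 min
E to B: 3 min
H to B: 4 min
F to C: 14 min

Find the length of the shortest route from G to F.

35 min

Shortest distances from G:
G: 0
A: 9  (via G)
H: 11  (via A)
J: 12  (via G)
B: 15  (via H)
E: 18  (via B)
I: 18  (via J)
C: 21  (via A)
D: 28  (via B)
K: 28  (via I)
F: 35  (via C)
Shortest route: G → A → C → F = 35 min.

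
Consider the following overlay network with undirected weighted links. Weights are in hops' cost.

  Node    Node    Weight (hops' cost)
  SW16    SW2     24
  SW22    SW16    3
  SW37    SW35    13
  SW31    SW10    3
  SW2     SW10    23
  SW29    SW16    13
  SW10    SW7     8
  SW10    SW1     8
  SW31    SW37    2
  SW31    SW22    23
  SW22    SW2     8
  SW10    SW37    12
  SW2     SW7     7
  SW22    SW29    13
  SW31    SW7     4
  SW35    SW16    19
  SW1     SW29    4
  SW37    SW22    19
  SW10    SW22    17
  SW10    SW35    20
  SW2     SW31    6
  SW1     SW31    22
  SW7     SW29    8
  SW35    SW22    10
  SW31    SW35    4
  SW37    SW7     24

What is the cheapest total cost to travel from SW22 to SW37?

16 hops' cost

Enumerating some paths:
SW22 → SW37: 19 = 19
SW22 → SW2 → SW31 → SW37: 8+6+2 = 16
SW22 → SW2 → SW7 → SW31 → SW37: 8+7+4+2 = 21
Cheapest is SW22 → SW2 → SW31 → SW37 at 16 hops' cost.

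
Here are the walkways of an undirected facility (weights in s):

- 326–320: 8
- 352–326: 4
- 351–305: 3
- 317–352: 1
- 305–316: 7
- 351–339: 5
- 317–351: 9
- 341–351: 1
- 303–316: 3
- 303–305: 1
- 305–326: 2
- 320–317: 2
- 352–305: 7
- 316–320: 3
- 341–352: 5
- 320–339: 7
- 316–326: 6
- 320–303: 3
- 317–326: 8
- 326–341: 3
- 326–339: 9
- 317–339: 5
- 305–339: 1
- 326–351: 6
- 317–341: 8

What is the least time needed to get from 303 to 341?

5 s

Enumerating some paths:
303–305–351–341: 1+3+1 = 5
303–305–339–351–341: 1+1+5+1 = 8
303–305–326–351–341: 1+2+6+1 = 10
303–305–326–341: 1+2+3 = 6
Cheapest is 303–305–351–341 at 5 s.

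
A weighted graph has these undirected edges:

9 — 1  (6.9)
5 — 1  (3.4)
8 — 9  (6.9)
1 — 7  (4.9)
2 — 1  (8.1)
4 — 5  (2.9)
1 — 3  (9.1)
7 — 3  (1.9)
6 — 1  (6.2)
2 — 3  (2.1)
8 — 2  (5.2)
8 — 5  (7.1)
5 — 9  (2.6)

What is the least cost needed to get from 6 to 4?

Shortest distances from 6:
6: 0
1: 6.2  (via 6)
5: 9.6  (via 1)
7: 11.1  (via 1)
9: 12.2  (via 5)
4: 12.5  (via 5)
Shortest route: 6 → 1 → 5 → 4 = 12.5.

12.5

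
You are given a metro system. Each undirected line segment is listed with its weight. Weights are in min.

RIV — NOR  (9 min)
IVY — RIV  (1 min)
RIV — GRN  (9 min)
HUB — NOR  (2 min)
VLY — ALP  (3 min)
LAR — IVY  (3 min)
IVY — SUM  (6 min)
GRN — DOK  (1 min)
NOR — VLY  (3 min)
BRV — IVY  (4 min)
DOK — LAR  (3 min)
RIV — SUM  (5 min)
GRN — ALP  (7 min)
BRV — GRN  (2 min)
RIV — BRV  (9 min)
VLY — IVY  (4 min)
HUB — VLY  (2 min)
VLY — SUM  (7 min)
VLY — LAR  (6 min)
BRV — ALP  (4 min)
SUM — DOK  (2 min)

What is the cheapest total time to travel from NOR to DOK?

Settle nodes by increasing distance from NOR:
NOR: 0
HUB: 2  (via NOR)
VLY: 3  (via NOR)
ALP: 6  (via VLY)
IVY: 7  (via VLY)
RIV: 8  (via IVY)
LAR: 9  (via VLY)
BRV: 10  (via ALP)
SUM: 10  (via VLY)
DOK: 12  (via LAR)
Shortest route: NOR–VLY–LAR–DOK = 12 min.

12 min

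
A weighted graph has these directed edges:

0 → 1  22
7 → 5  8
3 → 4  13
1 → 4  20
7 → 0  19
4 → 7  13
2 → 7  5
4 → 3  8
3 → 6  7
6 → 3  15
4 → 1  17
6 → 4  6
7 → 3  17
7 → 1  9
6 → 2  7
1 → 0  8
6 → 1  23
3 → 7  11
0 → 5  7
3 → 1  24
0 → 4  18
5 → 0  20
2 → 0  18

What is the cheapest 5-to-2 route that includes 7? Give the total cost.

82

Best 5 to 7: 5 → 0 → 4 → 7 costing 51
Best 7 to 2: 7 → 3 → 6 → 2 costing 31
Total via 7: 51 + 31 = 82.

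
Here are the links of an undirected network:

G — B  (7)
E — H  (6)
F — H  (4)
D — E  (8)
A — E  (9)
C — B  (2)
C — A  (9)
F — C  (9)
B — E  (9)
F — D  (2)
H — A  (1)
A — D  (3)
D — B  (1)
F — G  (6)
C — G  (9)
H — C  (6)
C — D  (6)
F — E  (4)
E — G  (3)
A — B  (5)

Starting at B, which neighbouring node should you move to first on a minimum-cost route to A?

D

Compare a few routes:
B → D → A: 1+3 = 4
B → A: 5 = 5
The minimum is 4 via B → D → A.
So from B the first move is to D.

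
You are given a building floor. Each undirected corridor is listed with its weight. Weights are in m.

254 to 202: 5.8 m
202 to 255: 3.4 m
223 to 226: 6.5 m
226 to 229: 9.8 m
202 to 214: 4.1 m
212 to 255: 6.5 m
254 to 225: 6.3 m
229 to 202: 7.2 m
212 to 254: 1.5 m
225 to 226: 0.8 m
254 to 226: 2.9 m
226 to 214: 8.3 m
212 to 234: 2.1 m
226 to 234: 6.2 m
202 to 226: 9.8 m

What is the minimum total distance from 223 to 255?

Settle nodes by increasing distance from 223:
223: 0
226: 6.5  (via 223)
225: 7.3  (via 226)
254: 9.4  (via 226)
212: 10.9  (via 254)
234: 12.7  (via 226)
214: 14.8  (via 226)
202: 15.2  (via 254)
229: 16.3  (via 226)
255: 17.4  (via 212)
Shortest route: 223–226–254–212–255 = 17.4 m.

17.4 m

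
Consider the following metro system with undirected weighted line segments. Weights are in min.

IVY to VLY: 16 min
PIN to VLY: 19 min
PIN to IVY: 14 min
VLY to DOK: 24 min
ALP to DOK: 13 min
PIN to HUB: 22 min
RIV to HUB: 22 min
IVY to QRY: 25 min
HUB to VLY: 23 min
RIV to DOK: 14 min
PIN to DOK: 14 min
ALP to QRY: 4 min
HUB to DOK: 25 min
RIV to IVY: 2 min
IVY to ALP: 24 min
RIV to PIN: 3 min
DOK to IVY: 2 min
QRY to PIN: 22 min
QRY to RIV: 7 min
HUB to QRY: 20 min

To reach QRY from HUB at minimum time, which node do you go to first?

QRY

Compare a few routes:
HUB–DOK–IVY–RIV–QRY: 25+2+2+7 = 36
HUB–PIN–RIV–QRY: 22+3+7 = 32
HUB–RIV–QRY: 22+7 = 29
HUB–QRY: 20 = 20
Cheapest is HUB–QRY at 20 min.
So from HUB the first move is to QRY.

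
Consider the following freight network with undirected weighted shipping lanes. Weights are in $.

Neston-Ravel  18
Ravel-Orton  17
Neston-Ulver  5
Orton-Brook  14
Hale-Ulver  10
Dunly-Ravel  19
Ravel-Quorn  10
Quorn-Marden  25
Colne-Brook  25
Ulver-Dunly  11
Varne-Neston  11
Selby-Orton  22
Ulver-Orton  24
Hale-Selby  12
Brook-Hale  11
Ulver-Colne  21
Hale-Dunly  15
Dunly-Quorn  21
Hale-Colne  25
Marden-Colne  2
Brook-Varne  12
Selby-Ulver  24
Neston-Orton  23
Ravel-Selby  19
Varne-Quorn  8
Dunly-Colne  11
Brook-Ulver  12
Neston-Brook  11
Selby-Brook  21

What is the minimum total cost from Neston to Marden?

$28

Compare a few routes:
Neston → Ulver → Colne → Marden: 5+21+2 = 28
Neston → Ulver → Dunly → Colne → Marden: 5+11+11+2 = 29
Cheapest is Neston → Ulver → Colne → Marden at $28.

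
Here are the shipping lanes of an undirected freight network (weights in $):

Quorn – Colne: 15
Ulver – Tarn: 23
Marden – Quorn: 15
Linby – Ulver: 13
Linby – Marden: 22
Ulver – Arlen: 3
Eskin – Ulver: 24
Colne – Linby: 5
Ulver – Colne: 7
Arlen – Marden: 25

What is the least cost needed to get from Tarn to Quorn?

Candidate routes:
Tarn → Ulver → Linby → Colne → Quorn: 23+13+5+15 = 56
Tarn → Ulver → Colne → Quorn: 23+7+15 = 45
Cheapest is Tarn → Ulver → Colne → Quorn at $45.

$45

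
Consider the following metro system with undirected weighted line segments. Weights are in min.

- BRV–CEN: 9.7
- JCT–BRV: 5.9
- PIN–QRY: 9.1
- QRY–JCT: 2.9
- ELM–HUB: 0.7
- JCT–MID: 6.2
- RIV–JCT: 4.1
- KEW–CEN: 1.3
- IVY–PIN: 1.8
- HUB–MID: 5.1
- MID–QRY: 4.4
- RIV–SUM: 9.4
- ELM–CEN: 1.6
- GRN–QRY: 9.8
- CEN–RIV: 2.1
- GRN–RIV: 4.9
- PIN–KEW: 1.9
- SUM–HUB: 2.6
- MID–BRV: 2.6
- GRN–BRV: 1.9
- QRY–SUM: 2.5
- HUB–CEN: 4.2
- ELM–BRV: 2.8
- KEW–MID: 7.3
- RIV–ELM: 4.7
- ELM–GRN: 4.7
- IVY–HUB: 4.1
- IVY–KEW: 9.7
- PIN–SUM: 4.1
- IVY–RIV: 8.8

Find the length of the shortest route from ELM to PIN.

4.8 min

Candidate routes:
ELM - HUB - SUM - PIN: 0.7+2.6+4.1 = 7.4
ELM - HUB - IVY - PIN: 0.7+4.1+1.8 = 6.6
ELM - CEN - KEW - PIN: 1.6+1.3+1.9 = 4.8
Cheapest is ELM - CEN - KEW - PIN at 4.8 min.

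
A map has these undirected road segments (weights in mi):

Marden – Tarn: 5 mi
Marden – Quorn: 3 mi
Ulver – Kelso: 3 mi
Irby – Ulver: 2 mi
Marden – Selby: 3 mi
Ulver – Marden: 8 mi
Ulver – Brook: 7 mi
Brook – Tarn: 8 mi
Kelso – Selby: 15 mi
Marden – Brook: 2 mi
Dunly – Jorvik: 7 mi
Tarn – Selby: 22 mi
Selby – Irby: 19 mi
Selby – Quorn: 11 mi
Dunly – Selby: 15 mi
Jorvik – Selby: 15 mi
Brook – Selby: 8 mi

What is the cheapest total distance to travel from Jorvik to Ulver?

Settle nodes by increasing distance from Jorvik:
Jorvik: 0
Dunly: 7  (via Jorvik)
Selby: 15  (via Jorvik)
Marden: 18  (via Selby)
Brook: 20  (via Marden)
Quorn: 21  (via Marden)
Tarn: 23  (via Marden)
Ulver: 26  (via Marden)
Shortest route: Jorvik → Selby → Marden → Ulver = 26 mi.

26 mi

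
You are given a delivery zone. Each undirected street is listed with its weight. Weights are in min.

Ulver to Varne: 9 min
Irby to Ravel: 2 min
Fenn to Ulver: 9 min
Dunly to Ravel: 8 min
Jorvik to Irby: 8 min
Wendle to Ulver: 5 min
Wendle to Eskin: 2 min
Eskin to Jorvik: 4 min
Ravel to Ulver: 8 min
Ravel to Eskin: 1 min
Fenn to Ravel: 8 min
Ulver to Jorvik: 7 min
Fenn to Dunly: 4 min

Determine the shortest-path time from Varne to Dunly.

Shortest distances from Varne:
Varne: 0
Ulver: 9  (via Varne)
Wendle: 14  (via Ulver)
Jorvik: 16  (via Ulver)
Eskin: 16  (via Wendle)
Ravel: 17  (via Ulver)
Fenn: 18  (via Ulver)
Irby: 19  (via Ravel)
Dunly: 22  (via Fenn)
Shortest route: Varne → Ulver → Fenn → Dunly = 22 min.

22 min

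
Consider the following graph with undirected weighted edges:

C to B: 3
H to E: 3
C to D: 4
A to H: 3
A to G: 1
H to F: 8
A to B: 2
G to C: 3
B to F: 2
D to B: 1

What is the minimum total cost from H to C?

7

Running Dijkstra from H:
H: 0
A: 3  (via H)
E: 3  (via H)
G: 4  (via A)
B: 5  (via A)
D: 6  (via B)
C: 7  (via G)
Shortest route: H → A → G → C = 7.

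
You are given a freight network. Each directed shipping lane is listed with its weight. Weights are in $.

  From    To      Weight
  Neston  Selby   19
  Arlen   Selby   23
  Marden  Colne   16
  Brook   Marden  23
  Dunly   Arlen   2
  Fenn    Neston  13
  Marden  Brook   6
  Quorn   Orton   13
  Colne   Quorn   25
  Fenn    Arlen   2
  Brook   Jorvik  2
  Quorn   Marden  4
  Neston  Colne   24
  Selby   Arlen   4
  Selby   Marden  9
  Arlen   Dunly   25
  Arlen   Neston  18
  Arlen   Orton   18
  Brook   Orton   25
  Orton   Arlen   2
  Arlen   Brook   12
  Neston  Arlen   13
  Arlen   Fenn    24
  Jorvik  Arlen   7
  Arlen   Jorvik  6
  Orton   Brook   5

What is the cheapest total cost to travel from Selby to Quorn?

$50

Running Dijkstra from Selby:
Selby: 0
Arlen: 4  (via Selby)
Marden: 9  (via Selby)
Jorvik: 10  (via Arlen)
Brook: 15  (via Marden)
Orton: 22  (via Arlen)
Neston: 22  (via Arlen)
Colne: 25  (via Marden)
Fenn: 28  (via Arlen)
Dunly: 29  (via Arlen)
Quorn: 50  (via Colne)
Shortest route: Selby → Marden → Colne → Quorn = $50.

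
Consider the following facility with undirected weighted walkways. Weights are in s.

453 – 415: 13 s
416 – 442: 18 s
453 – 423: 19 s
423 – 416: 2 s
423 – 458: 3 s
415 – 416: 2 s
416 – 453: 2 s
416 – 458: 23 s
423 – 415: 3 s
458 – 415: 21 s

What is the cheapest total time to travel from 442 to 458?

Shortest distances from 442:
442: 0
416: 18  (via 442)
423: 20  (via 416)
453: 20  (via 416)
415: 20  (via 416)
458: 23  (via 423)
Shortest route: 442–416–423–458 = 23 s.

23 s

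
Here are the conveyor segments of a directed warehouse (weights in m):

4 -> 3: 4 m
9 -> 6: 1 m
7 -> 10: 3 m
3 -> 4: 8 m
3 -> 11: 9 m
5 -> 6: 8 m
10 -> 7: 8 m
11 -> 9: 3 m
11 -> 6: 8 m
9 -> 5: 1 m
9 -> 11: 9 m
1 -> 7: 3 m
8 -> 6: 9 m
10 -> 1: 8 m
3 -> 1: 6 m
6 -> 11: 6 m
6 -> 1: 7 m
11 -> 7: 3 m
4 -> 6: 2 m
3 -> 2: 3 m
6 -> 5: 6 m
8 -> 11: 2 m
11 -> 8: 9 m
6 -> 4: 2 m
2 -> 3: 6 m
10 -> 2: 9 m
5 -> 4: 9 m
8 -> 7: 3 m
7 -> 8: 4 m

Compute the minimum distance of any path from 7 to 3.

Candidate routes:
7 - 8 - 11 - 6 - 4 - 3: 4+2+8+2+4 = 20
7 - 8 - 6 - 4 - 3: 4+9+2+4 = 19
7 - 8 - 11 - 9 - 6 - 4 - 3: 4+2+3+1+2+4 = 16
7 - 10 - 2 - 3: 3+9+6 = 18
The minimum is 16 m via 7 - 8 - 11 - 9 - 6 - 4 - 3.

16 m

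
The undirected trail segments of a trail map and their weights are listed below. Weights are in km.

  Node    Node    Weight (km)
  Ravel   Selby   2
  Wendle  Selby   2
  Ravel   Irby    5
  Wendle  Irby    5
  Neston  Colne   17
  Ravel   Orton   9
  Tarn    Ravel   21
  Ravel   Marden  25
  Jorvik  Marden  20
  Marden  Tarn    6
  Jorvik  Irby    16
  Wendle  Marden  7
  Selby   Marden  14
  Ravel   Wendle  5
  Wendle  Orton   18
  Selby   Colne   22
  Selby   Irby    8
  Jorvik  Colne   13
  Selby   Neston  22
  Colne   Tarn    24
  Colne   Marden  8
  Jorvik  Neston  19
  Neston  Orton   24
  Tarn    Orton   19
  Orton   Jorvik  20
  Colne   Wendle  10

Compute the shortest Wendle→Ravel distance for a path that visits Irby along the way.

10 km

Best Wendle to Irby: Wendle–Irby costing 5
Best Irby to Ravel: Irby–Ravel costing 5
Total via Irby: 5 + 5 = 10 km.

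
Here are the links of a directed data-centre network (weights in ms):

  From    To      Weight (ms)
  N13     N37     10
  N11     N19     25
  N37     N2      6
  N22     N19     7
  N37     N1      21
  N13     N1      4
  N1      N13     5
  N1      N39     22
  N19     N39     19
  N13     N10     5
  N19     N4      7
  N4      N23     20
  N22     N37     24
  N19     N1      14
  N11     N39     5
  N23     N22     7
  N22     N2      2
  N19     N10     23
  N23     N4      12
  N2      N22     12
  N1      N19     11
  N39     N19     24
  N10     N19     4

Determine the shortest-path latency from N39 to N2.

Candidate routes:
N39–N19–N1–N13–N37–N2: 24+14+5+10+6 = 59
N39–N19–N4–N23–N22–N2: 24+7+20+7+2 = 60
Cheapest is N39–N19–N1–N13–N37–N2 at 59 ms.

59 ms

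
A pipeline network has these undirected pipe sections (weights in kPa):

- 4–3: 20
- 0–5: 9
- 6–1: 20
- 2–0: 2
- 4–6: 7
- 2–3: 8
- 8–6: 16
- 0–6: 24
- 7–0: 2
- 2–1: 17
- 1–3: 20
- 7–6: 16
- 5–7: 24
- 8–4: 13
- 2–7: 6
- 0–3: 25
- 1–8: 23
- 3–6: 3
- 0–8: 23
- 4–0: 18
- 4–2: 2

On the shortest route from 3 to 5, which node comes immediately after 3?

2

Compare a few routes:
3 - 6 - 4 - 2 - 0 - 5: 3+7+2+2+9 = 23
3 - 2 - 0 - 5: 8+2+9 = 19
3 - 2 - 7 - 0 - 5: 8+6+2+9 = 25
Cheapest is 3 - 2 - 0 - 5 at 19 kPa.
So from 3 the first move is to 2.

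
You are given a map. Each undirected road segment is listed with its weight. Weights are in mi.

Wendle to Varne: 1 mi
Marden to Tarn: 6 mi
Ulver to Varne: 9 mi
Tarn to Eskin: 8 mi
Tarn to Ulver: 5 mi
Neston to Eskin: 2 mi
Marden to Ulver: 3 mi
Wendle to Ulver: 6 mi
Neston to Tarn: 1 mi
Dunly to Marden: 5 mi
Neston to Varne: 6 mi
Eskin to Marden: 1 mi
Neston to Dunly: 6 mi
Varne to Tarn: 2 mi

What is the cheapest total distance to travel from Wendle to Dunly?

10 mi

Shortest distances from Wendle:
Wendle: 0
Varne: 1  (via Wendle)
Tarn: 3  (via Varne)
Neston: 4  (via Tarn)
Eskin: 6  (via Neston)
Ulver: 6  (via Wendle)
Marden: 7  (via Eskin)
Dunly: 10  (via Neston)
Shortest route: Wendle → Varne → Tarn → Neston → Dunly = 10 mi.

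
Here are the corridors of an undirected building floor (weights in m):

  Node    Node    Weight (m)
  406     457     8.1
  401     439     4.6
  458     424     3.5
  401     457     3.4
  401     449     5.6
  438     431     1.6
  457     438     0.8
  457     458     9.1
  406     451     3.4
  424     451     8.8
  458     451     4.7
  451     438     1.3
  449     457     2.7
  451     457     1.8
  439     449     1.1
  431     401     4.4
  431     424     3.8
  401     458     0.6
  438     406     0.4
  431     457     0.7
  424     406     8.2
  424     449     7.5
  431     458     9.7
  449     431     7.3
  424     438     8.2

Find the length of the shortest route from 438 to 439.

4.6 m

Shortest distances from 438:
438: 0
406: 0.4  (via 438)
457: 0.8  (via 438)
451: 1.3  (via 438)
431: 1.5  (via 457)
449: 3.5  (via 457)
401: 4.2  (via 457)
439: 4.6  (via 449)
Shortest route: 438 → 457 → 449 → 439 = 4.6 m.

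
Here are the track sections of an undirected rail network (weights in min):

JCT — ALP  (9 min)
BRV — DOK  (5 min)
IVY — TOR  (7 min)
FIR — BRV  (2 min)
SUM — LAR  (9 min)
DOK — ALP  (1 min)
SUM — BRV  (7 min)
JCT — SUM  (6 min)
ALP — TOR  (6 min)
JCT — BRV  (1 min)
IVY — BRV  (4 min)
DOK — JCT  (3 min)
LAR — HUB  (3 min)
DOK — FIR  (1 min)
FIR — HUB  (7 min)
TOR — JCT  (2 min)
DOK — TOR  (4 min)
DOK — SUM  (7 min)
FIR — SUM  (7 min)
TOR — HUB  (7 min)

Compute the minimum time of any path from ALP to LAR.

Shortest distances from ALP:
ALP: 0
DOK: 1  (via ALP)
FIR: 2  (via DOK)
JCT: 4  (via DOK)
BRV: 4  (via FIR)
TOR: 5  (via DOK)
IVY: 8  (via BRV)
SUM: 8  (via DOK)
HUB: 9  (via FIR)
LAR: 12  (via HUB)
Shortest route: ALP → DOK → FIR → HUB → LAR = 12 min.

12 min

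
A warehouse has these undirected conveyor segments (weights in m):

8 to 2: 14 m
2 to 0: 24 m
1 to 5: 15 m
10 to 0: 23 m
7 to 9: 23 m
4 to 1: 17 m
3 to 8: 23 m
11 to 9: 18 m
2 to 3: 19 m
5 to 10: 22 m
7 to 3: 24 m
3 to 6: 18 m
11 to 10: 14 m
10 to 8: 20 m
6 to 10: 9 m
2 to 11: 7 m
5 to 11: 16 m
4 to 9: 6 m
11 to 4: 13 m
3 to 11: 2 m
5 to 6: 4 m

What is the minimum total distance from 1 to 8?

Candidate routes:
1 → 5 → 6 → 10 → 8: 15+4+9+20 = 48
1 → 4 → 11 → 2 → 8: 17+13+7+14 = 51
1 → 5 → 11 → 2 → 8: 15+16+7+14 = 52
The minimum is 48 m via 1 → 5 → 6 → 10 → 8.

48 m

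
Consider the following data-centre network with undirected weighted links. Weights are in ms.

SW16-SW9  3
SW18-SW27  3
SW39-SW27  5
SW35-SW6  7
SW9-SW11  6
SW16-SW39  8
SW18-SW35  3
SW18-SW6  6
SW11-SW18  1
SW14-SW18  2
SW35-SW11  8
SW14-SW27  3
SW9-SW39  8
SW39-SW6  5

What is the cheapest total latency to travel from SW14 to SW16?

12 ms

Settle nodes by increasing distance from SW14:
SW14: 0
SW18: 2  (via SW14)
SW11: 3  (via SW18)
SW27: 3  (via SW14)
SW35: 5  (via SW18)
SW39: 8  (via SW27)
SW6: 8  (via SW18)
SW9: 9  (via SW11)
SW16: 12  (via SW9)
Shortest route: SW14 → SW18 → SW11 → SW9 → SW16 = 12 ms.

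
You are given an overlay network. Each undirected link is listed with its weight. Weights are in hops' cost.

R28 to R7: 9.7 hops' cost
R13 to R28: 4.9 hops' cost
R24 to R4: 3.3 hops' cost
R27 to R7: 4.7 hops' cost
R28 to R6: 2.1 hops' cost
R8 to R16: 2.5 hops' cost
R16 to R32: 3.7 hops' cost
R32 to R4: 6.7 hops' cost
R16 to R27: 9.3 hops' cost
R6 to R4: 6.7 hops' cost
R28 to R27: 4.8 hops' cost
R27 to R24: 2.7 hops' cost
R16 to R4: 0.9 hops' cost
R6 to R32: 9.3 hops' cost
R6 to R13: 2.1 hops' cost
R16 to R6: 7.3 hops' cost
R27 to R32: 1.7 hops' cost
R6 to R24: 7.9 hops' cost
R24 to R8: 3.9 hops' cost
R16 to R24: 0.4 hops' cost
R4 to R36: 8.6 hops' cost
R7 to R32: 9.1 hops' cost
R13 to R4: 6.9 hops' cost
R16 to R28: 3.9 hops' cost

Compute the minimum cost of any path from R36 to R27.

12.6 hops' cost

Candidate routes:
R36–R4–R32–R27: 8.6+6.7+1.7 = 17
R36–R4–R24–R27: 8.6+3.3+2.7 = 14.6
R36–R4–R16–R24–R27: 8.6+0.9+0.4+2.7 = 12.6
R36–R4–R16–R32–R27: 8.6+0.9+3.7+1.7 = 14.9
The minimum is 12.6 hops' cost via R36–R4–R16–R24–R27.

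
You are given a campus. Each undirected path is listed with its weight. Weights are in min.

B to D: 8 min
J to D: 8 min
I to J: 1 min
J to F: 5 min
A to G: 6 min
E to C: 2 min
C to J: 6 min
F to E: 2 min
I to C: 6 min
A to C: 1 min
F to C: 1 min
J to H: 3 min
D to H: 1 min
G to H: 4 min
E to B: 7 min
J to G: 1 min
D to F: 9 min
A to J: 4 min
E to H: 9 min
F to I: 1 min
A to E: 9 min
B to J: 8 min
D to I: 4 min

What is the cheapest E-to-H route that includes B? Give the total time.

16 min

Best E to B: E–B costing 7
Best B to H: B–D–H costing 9
Total via B: 7 + 9 = 16 min.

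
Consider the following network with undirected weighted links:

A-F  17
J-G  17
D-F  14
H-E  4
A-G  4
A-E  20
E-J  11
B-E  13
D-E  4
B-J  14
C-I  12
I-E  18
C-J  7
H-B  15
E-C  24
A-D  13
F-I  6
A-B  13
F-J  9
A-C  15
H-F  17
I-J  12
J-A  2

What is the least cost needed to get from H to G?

Shortest distances from H:
H: 0
E: 4  (via H)
D: 8  (via E)
B: 15  (via H)
J: 15  (via E)
A: 17  (via J)
F: 17  (via H)
G: 21  (via A)
Shortest route: H → E → J → A → G = 21.

21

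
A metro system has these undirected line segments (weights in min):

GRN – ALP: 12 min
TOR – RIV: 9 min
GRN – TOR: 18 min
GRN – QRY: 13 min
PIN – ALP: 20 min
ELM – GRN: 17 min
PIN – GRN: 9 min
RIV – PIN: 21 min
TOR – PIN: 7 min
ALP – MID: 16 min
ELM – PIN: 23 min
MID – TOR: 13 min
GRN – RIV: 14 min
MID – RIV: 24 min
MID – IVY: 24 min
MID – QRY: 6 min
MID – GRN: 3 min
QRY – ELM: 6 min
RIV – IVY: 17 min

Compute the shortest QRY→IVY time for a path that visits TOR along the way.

Shortest QRY→TOR: QRY–MID–TOR = 19
Shortest TOR→IVY: TOR–RIV–IVY = 26
Total via TOR: 19 + 26 = 45 min.

45 min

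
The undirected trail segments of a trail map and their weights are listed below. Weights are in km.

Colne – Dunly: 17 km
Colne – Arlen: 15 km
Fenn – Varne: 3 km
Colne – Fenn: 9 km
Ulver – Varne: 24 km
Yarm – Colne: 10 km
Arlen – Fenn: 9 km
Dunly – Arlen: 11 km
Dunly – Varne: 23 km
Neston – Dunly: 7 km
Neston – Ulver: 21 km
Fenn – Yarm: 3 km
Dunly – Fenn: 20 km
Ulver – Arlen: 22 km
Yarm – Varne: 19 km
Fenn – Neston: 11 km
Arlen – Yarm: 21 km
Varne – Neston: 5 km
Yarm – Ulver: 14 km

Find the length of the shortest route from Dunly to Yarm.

Candidate routes:
Dunly - Neston - Fenn - Yarm: 7+11+3 = 21
Dunly - Neston - Varne - Fenn - Yarm: 7+5+3+3 = 18
The minimum is 18 km via Dunly - Neston - Varne - Fenn - Yarm.

18 km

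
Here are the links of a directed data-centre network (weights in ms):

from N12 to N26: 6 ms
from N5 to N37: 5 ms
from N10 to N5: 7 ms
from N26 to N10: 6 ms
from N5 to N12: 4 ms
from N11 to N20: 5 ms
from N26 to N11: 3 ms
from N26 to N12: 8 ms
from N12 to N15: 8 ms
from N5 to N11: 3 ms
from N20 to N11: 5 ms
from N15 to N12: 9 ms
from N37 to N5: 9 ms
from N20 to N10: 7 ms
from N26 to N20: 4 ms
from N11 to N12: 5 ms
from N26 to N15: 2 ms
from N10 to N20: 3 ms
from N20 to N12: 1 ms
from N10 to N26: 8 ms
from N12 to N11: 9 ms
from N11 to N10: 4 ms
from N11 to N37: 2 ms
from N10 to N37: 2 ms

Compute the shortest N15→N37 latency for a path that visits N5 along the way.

Best N15 to N5: N15 → N12 → N26 → N10 → N5 costing 28
Best N5 to N37: N5 → N37 costing 5
Total via N5: 28 + 5 = 33 ms.

33 ms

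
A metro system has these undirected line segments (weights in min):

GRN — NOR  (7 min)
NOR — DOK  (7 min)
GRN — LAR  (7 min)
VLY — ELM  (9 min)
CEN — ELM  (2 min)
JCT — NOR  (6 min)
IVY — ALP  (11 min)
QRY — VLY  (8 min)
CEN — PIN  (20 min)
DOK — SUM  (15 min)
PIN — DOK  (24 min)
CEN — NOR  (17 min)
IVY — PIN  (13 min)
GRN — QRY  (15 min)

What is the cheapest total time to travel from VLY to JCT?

34 min

Shortest distances from VLY:
VLY: 0
QRY: 8  (via VLY)
ELM: 9  (via VLY)
CEN: 11  (via ELM)
GRN: 23  (via QRY)
NOR: 28  (via CEN)
LAR: 30  (via GRN)
PIN: 31  (via CEN)
JCT: 34  (via NOR)
Shortest route: VLY–ELM–CEN–NOR–JCT = 34 min.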